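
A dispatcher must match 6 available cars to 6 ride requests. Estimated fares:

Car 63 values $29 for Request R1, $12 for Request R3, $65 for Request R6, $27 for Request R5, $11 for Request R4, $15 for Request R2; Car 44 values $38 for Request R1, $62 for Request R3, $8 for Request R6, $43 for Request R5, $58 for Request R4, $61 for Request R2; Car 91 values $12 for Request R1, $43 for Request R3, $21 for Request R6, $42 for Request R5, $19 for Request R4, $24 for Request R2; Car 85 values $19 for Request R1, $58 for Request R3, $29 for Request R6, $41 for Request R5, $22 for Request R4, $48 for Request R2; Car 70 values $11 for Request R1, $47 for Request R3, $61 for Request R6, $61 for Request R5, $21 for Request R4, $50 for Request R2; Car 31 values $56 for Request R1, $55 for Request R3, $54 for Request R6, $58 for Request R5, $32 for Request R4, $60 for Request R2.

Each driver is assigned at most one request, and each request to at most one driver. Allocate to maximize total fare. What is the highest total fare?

Optimal: Car 63→Request R6 ($65), Car 44→Request R4 ($58), Car 91→Request R3 ($43), Car 85→Request R2 ($48), Car 70→Request R5 ($61), Car 31→Request R1 ($56) — total 65+58+43+48+61+56 = $331.
Max-entry greedy (repeatedly take the single best remaining cell) gives $282, worse by 49.
Swapping Car 70↔Car 85 (Car 70→Request R2 $50, Car 85→Request R5 $41) loses 18.
Checked against all permutations: $331 is optimal.

Max total: $331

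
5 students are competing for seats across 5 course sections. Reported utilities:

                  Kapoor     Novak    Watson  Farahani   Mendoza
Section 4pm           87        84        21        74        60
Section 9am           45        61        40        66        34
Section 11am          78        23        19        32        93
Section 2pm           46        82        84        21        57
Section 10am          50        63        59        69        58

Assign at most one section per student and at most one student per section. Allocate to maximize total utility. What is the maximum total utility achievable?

Maximum total: 394 points

Optimal: Kapoor→Section 4pm (87 points), Novak→Section 9am (61 points), Watson→Section 2pm (84 points), Farahani→Section 10am (69 points), Mendoza→Section 11am (93 points) — total 87+61+84+69+93 = 394 points.
Swapping Mendoza↔Watson (Mendoza→Section 2pm 57 points, Watson→Section 11am 19 points) loses 101.
Every other assignment is strictly worse.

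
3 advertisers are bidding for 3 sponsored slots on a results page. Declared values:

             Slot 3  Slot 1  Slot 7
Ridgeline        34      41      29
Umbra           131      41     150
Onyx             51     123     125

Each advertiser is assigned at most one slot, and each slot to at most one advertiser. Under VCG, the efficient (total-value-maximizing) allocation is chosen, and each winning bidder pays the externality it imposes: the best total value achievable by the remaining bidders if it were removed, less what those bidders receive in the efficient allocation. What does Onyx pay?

Onyx pays $7.

Efficient allocation: Ridgeline→Slot 3 ($34), Umbra→Slot 7 ($150), Onyx→Slot 1 ($123); total welfare W = $307.
Onyx receives Slot 1 at value $123, so the others get W − 123 = $184.
Without Onyx: best allocation of the remaining 2 bidders over all 3 slots is Ridgeline→Slot 1 ($41), Umbra→Slot 7 ($150), total $191.
VCG payment = (others' best without Onyx) − (others' welfare with Onyx) = 191 − 184 = $7.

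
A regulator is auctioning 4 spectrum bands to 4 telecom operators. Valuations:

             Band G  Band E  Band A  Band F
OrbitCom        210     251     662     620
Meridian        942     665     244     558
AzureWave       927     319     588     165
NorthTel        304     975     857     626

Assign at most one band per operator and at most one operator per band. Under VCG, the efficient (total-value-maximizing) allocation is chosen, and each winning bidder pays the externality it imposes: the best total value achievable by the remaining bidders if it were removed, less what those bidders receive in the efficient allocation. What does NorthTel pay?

NorthTel pays $104M.

Efficient allocation: OrbitCom→Band F ($620M), Meridian→Band G ($942M), AzureWave→Band A ($588M), NorthTel→Band E ($975M); total welfare W = $3125M.
NorthTel receives Band E at value $975M, so the others get W − 975 = $2150M.
Without NorthTel: best allocation of the remaining 3 bidders over all 4 bands is OrbitCom→Band A ($662M), Meridian→Band E ($665M), AzureWave→Band G ($927M), total $2254M.
VCG payment = (others' best without NorthTel) − (others' welfare with NorthTel) = 2254 − 2150 = $104M.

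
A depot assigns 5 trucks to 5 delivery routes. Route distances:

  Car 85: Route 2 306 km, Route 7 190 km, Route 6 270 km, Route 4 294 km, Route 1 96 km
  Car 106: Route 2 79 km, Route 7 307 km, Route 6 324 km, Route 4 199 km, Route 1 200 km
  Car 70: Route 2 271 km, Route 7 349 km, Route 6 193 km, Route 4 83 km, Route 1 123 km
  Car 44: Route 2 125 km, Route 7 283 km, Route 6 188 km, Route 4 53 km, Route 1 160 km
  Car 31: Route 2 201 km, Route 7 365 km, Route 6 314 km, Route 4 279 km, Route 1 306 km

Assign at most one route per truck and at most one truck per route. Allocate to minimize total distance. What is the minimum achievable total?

Minimum total: 759 km

Optimal: Car 85→Route 7 (190 km), Car 106→Route 2 (79 km), Car 70→Route 1 (123 km), Car 44→Route 4 (53 km), Car 31→Route 6 (314 km) — total 190+79+123+53+314 = 759 km.
Min-entry greedy (repeatedly take the single cheapest remaining cell) gives 786 km, worse by 27.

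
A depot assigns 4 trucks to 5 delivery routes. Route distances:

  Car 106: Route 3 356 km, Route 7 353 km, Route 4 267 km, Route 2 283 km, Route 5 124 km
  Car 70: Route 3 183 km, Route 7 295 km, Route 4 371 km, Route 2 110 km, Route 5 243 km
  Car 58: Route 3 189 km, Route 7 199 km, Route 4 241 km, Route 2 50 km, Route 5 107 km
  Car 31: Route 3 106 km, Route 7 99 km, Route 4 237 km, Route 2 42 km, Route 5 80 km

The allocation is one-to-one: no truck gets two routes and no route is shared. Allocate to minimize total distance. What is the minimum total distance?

Min total: 456 km

This is a one-to-one assignment (minimum-cost bipartite matching).
Optimal: Car 106→Route 5 (124 km), Car 70→Route 3 (183 km), Car 58→Route 2 (50 km), Car 31→Route 7 (99 km) — total 124+183+50+99 = 456 km.
Min-entry greedy (repeatedly take the single cheapest remaining cell) gives 599 km, worse by 143.
Checked against all permutations: 456 km is optimal.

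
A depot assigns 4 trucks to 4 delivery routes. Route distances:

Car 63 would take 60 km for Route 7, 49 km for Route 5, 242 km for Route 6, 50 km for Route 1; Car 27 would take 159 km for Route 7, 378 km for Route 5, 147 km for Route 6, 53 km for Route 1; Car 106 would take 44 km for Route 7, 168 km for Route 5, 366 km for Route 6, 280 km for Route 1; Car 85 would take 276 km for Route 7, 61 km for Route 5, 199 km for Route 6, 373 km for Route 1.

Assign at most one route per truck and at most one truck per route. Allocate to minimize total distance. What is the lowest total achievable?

Optimal: Car 63→Route 1 (50 km), Car 27→Route 6 (147 km), Car 106→Route 7 (44 km), Car 85→Route 5 (61 km) — total 50+147+44+61 = 302 km.
Row-greedy (each truck in turn takes its cheapest remaining route) gives 345 km, worse by 43.
Next-best assignment: Car 63→Route 5, Car 27→Route 1, Car 106→Route 7, Car 85→Route 6 = 345 km.

Min total: 302 km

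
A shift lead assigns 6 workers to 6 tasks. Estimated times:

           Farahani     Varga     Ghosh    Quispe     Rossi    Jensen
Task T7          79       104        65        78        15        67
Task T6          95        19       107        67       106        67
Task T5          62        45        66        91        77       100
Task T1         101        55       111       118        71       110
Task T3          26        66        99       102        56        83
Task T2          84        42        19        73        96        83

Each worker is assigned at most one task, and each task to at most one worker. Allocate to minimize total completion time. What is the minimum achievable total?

This is the linear assignment problem.
Optimal: Farahani→Task T3 (26 min), Varga→Task T1 (55 min), Ghosh→Task T2 (19 min), Quispe→Task T5 (91 min), Rossi→Task T7 (15 min), Jensen→Task T6 (67 min) — total 26+55+19+91+15+67 = 273 min.
Min-entry greedy (repeatedly take the single cheapest remaining cell) gives 280 min, worse by 7.

Min total: 273 min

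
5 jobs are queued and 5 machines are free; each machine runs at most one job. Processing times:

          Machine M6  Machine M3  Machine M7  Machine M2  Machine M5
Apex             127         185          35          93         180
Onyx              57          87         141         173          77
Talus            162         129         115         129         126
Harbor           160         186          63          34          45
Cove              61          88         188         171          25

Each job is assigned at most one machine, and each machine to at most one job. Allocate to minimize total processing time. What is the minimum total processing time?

Minimum total: 280 min

Optimal: Apex→Machine M7 (35 min), Onyx→Machine M6 (57 min), Talus→Machine M3 (129 min), Harbor→Machine M2 (34 min), Cove→Machine M5 (25 min) — total 35+57+129+34+25 = 280 min.
Column-greedy (each machine in turn goes to its cheapest remaining job) gives 340 min, worse by 60.
Every other assignment is strictly worse.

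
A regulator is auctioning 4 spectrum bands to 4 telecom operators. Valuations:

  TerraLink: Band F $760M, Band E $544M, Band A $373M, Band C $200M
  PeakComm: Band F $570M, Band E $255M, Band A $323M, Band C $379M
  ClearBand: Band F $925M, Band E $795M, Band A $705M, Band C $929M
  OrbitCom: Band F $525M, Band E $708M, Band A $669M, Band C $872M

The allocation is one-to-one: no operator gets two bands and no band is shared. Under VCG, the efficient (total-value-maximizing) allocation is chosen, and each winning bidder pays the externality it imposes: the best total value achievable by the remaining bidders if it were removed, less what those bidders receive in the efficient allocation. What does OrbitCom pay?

Efficient allocation: TerraLink→Band F ($760M), PeakComm→Band A ($323M), ClearBand→Band E ($795M), OrbitCom→Band C ($872M); total welfare W = $2750M.
OrbitCom receives Band C at value $872M, so the others get W − 872 = $1878M.
Without OrbitCom: best allocation of the remaining 3 bidders over all 4 bands is TerraLink→Band E ($544M), PeakComm→Band F ($570M), ClearBand→Band C ($929M), total $2043M.
VCG payment = (others' best without OrbitCom) − (others' welfare with OrbitCom) = 2043 − 1878 = $165M.

OrbitCom pays $165M.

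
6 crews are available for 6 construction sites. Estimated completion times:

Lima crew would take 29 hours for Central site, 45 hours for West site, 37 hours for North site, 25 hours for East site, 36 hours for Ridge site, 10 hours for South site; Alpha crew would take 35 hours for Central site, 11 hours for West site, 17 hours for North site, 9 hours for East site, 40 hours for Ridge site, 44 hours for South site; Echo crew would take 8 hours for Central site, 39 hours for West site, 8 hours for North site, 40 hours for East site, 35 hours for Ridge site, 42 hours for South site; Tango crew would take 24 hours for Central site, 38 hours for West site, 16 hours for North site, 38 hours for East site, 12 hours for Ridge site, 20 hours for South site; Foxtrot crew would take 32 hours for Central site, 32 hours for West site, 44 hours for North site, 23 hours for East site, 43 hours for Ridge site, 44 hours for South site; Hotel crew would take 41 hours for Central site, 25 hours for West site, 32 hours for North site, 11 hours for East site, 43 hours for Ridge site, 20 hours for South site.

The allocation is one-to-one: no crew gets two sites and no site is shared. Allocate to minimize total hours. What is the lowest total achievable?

Minimum total: 84 hours

Optimal: Lima crew→South site (10 hours), Alpha crew→West site (11 hours), Echo crew→North site (8 hours), Tango crew→Ridge site (12 hours), Foxtrot crew→Central site (32 hours), Hotel crew→East site (11 hours) — total 10+11+8+12+32+11 = 84 hours.
Row-greedy (each crew in turn takes its cheapest remaining site) gives 103 hours, worse by 19.
Next-best assignment: Lima crew→South site, Alpha crew→North site, Echo crew→Central site, Tango crew→Ridge site, Foxtrot crew→West site, Hotel crew→East site = 90 hours.
Swapping Echo crew↔Hotel crew (Echo crew→East site 40 hours, Hotel crew→North site 32 hours) adds 53.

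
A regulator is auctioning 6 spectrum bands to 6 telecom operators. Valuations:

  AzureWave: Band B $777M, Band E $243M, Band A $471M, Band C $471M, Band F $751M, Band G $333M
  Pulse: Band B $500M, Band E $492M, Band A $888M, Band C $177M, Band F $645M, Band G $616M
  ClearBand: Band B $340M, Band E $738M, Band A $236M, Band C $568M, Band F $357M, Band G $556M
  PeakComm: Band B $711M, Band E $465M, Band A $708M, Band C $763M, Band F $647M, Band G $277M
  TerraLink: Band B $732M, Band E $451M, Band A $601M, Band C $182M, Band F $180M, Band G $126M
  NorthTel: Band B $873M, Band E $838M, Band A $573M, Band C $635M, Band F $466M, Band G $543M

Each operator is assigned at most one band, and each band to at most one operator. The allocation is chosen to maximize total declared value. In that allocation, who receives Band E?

NorthTel receives Band E.

Optimal: AzureWave→Band F ($751M), Pulse→Band A ($888M), ClearBand→Band G ($556M), PeakComm→Band C ($763M), TerraLink→Band B ($732M), NorthTel→Band E ($838M) — total 751+888+556+763+732+838 = $4528M.
Max-entry greedy (repeatedly take the single best remaining cell) gives $4139M, worse by 389.
Swapping AzureWave↔ClearBand (AzureWave→Band G $333M, ClearBand→Band F $357M) loses 617.
Checked against all permutations: $4528M is optimal.
NorthTel's own top band is Band B ($873M), but forcing NorthTel→Band B and reassigning the rest optimally gives only $4342M — worse by 186.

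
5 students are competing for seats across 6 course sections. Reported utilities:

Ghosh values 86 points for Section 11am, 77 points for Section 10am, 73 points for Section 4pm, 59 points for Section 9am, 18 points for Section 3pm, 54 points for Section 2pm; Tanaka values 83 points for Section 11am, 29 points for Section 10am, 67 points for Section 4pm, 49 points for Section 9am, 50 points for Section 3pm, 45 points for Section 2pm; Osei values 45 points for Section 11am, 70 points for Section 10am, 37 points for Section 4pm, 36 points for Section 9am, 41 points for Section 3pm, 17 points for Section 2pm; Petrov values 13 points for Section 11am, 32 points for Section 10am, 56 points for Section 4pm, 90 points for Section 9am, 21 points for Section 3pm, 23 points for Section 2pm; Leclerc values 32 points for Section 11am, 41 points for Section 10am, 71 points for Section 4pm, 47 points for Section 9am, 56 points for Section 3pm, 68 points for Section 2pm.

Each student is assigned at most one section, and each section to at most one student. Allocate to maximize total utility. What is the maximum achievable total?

Max total: 384 points

Optimal: Ghosh→Section 4pm (73 points), Tanaka→Section 11am (83 points), Osei→Section 10am (70 points), Petrov→Section 9am (90 points), Leclerc→Section 2pm (68 points) — total 73+83+70+90+68 = 384 points.
Row-greedy (each student in turn takes its best remaining section) gives 381 points, worse by 3.
Next-best assignment: Ghosh→Section 11am, Tanaka→Section 4pm, Osei→Section 10am, Petrov→Section 9am, Leclerc→Section 2pm = 381 points.
Checked against all permutations: 384 points is optimal.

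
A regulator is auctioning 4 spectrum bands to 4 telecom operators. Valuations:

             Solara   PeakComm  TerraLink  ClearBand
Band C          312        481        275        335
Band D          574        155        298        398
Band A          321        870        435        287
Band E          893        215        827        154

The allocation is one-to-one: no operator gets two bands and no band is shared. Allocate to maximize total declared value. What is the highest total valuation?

Max total: $2606M

Optimal: Solara→Band D ($574M), PeakComm→Band A ($870M), TerraLink→Band E ($827M), ClearBand→Band C ($335M) — total 574+870+827+335 = $2606M.
Column-greedy (each band in turn goes to its best remaining operator) gives $1644M, worse by 962.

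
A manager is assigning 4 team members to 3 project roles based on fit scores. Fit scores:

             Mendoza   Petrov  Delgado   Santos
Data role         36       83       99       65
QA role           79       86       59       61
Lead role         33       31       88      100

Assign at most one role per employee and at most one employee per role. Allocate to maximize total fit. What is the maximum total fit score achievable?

Maximum total: 285 pts

Optimal: Delgado→Data role (99 pts), Petrov→QA role (86 pts), Santos→Lead role (100 pts) — total 99+86+100 = 285 pts.
Swapping Delgado↔Petrov (Delgado→QA role 59 pts, Petrov→Data role 83 pts) loses 43.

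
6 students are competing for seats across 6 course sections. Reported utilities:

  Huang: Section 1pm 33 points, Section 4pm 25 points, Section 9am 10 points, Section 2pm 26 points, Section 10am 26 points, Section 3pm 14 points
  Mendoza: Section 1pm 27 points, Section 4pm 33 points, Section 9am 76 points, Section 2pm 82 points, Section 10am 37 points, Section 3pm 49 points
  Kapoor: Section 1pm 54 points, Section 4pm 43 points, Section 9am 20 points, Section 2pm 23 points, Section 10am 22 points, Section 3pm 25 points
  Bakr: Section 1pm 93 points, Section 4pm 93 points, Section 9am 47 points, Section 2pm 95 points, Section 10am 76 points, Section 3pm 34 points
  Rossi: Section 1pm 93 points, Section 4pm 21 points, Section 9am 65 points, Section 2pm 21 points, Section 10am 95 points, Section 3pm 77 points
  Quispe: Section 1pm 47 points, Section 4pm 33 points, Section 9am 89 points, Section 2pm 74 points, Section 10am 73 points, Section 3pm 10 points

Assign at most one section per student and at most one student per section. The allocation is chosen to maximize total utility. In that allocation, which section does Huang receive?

Optimal: Huang→Section 3pm (14 points), Mendoza→Section 2pm (82 points), Kapoor→Section 1pm (54 points), Bakr→Section 4pm (93 points), Rossi→Section 10am (95 points), Quispe→Section 9am (89 points) — total 14+82+54+93+95+89 = 427 points.
Column-greedy (each section in turn goes to its best remaining student) gives 416 points, worse by 11.
Next-best assignment: Huang→Section 10am, Mendoza→Section 2pm, Kapoor→Section 1pm, Bakr→Section 4pm, Rossi→Section 3pm, Quispe→Section 9am = 421 points.
Huang's own top section is Section 1pm (33 points), but forcing Huang→Section 1pm and reassigning the rest optimally gives only 417 points — worse by 10.

Huang receives Section 3pm.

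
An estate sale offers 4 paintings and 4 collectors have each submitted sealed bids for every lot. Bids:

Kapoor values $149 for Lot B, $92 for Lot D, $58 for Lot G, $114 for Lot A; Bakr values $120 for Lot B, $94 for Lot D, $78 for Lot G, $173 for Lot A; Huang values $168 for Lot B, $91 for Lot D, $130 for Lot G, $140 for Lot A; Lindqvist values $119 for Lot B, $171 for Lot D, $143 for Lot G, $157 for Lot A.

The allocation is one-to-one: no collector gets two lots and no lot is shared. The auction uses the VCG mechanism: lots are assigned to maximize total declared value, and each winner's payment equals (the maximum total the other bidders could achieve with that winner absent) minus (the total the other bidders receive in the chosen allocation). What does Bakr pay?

Bakr pays $10.

Efficient allocation: Kapoor→Lot B ($149), Bakr→Lot A ($173), Huang→Lot G ($130), Lindqvist→Lot D ($171); total welfare W = $623.
Bakr receives Lot A at value $173, so the others get W − 173 = $450.
Without Bakr: best allocation of the remaining 3 bidders over all 4 lots is Kapoor→Lot B ($149), Huang→Lot A ($140), Lindqvist→Lot D ($171), total $460.
VCG payment = (others' best without Bakr) − (others' welfare with Bakr) = 460 − 450 = $10.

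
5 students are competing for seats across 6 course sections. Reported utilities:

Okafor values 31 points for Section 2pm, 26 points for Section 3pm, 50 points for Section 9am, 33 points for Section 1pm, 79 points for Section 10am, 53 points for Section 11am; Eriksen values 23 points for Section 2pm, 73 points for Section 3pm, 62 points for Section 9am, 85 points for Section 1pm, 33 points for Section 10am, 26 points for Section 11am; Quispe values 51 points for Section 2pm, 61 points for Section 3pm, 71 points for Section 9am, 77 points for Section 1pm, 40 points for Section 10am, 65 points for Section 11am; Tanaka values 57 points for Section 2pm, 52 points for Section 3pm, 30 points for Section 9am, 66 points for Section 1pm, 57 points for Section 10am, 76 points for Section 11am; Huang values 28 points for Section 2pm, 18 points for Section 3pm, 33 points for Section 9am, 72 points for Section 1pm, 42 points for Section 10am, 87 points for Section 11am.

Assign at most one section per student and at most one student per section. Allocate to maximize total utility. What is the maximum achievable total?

Max total: 379 points

Optimal: Okafor→Section 10am (79 points), Eriksen→Section 1pm (85 points), Quispe→Section 9am (71 points), Tanaka→Section 2pm (57 points), Huang→Section 11am (87 points) — total 79+85+71+57+87 = 379 points.
Row-greedy (each student in turn takes its best remaining section) gives 339 points, worse by 40.
Next-best assignment: Okafor→Section 10am, Eriksen→Section 3pm, Quispe→Section 9am, Tanaka→Section 1pm, Huang→Section 11am = 376 points.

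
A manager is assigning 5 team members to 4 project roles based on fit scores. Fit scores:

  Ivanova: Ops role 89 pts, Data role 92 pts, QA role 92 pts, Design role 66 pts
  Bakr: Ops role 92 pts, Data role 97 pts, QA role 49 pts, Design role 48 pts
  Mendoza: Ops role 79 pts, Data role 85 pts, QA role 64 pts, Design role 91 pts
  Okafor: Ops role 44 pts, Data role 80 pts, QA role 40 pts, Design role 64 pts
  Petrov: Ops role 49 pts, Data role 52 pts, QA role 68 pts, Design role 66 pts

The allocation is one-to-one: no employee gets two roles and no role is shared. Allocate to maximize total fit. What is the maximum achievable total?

Maximum total: 355 pts

Optimal: Bakr→Ops role (92 pts), Okafor→Data role (80 pts), Ivanova→QA role (92 pts), Mendoza→Design role (91 pts) — total 92+80+92+91 = 355 pts.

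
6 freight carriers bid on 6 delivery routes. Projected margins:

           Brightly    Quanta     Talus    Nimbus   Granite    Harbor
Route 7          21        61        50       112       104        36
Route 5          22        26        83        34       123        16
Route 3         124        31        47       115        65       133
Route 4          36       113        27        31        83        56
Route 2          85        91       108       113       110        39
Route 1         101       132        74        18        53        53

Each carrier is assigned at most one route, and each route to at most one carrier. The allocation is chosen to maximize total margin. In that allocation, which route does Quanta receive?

Treat this as an assignment problem: match each carrier to one route.
Optimal: Brightly→Route 1 ($101k), Quanta→Route 4 ($113k), Talus→Route 2 ($108k), Nimbus→Route 7 ($112k), Granite→Route 5 ($123k), Harbor→Route 3 ($133k) — total 101+113+108+112+123+133 = $690k.
Quanta's own top route is Route 1 ($132k), but forcing Quanta→Route 1 and reassigning the rest optimally gives only $655k — worse by 35.

Quanta receives Route 4.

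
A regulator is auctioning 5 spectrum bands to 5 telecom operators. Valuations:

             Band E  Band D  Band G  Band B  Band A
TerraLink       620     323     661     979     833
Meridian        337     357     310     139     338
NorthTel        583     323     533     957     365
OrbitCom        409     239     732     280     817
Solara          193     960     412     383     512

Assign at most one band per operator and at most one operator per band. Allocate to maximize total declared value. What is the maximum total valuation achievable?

Max total: $3819M

Optimal: TerraLink→Band A ($833M), Meridian→Band E ($337M), NorthTel→Band B ($957M), OrbitCom→Band G ($732M), Solara→Band D ($960M) — total 833+337+957+732+960 = $3819M.
Max-entry greedy (repeatedly take the single best remaining cell) gives $3649M, worse by 170.
Next-best assignment: TerraLink→Band G, Meridian→Band E, NorthTel→Band B, OrbitCom→Band A, Solara→Band D = $3732M.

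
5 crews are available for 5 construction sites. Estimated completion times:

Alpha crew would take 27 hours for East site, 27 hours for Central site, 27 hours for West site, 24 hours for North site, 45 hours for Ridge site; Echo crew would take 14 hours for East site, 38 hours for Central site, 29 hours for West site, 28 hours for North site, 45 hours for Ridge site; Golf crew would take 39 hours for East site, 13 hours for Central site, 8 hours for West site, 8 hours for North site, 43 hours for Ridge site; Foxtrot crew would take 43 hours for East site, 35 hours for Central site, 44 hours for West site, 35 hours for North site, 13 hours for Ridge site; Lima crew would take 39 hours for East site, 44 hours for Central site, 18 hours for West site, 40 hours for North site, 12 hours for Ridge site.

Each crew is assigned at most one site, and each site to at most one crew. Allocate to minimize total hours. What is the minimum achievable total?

Min total: 80 hours

Optimal: Alpha crew→Central site (27 hours), Echo crew→East site (14 hours), Golf crew→North site (8 hours), Foxtrot crew→Ridge site (13 hours), Lima crew→West site (18 hours) — total 27+14+8+13+18 = 80 hours.
Min-entry greedy (repeatedly take the single cheapest remaining cell) gives 93 hours, worse by 13.
No other one-to-one assignment undercuts 80 hours.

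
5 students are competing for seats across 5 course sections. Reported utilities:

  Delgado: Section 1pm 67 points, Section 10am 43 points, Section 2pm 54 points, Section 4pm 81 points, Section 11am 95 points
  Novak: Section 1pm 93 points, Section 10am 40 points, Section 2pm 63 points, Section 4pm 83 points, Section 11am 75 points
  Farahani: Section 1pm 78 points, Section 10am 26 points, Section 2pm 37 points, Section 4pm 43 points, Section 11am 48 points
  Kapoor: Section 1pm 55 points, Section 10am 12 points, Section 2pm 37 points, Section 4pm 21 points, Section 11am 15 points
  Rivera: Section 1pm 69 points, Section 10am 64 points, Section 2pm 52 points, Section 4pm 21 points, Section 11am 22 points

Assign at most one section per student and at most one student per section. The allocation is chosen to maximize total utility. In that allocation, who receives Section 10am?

Rivera receives Section 10am.

This is a one-to-one assignment (maximum-weight bipartite matching).
Optimal: Delgado→Section 11am (95 points), Novak→Section 4pm (83 points), Farahani→Section 1pm (78 points), Kapoor→Section 2pm (37 points), Rivera→Section 10am (64 points) — total 95+83+78+37+64 = 357 points.
Row-greedy (each student in turn takes its best remaining section) gives 332 points, worse by 25.
Next-best assignment: Delgado→Section 4pm, Novak→Section 11am, Farahani→Section 1pm, Kapoor→Section 2pm, Rivera→Section 10am = 335 points.
Checked against all permutations: 357 points is optimal.
Rivera's own top section is Section 1pm (69 points), but forcing Rivera→Section 1pm and reassigning the rest optimally gives only 310 points — worse by 47.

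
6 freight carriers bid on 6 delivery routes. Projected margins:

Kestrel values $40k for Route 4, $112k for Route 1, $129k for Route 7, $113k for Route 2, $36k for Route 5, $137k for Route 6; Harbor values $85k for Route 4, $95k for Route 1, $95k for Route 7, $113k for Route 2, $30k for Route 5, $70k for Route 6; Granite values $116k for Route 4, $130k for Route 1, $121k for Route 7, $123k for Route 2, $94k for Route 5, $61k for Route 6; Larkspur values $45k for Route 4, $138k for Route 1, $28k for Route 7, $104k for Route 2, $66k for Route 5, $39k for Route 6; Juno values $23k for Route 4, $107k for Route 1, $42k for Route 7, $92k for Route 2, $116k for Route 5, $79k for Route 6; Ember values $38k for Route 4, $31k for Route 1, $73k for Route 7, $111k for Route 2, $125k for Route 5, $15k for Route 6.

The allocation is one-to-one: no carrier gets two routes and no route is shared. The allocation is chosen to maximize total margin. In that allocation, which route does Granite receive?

Optimal: Kestrel→Route 6 ($137k), Harbor→Route 7 ($95k), Granite→Route 4 ($116k), Larkspur→Route 1 ($138k), Juno→Route 5 ($116k), Ember→Route 2 ($111k) — total 137+95+116+138+116+111 = $713k.
Row-greedy (each carrier in turn takes its best remaining route) gives $526k, worse by 187.
Next-best assignment: Kestrel→Route 6, Harbor→Route 4, Granite→Route 7, Larkspur→Route 1, Juno→Route 5, Ember→Route 2 = $708k.
Granite's own top route is Route 1 ($130k), but forcing Granite→Route 1 and reassigning the rest optimally gives only $652k — worse by 61.

Granite receives Route 4.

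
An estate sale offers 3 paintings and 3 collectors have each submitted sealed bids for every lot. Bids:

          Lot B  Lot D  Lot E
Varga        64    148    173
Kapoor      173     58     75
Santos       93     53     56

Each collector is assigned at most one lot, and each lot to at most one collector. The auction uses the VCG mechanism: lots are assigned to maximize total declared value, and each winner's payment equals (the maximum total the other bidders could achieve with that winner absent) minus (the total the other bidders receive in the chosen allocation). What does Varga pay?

Efficient allocation: Varga→Lot E ($173), Kapoor→Lot B ($173), Santos→Lot D ($53); total welfare W = $399.
Varga receives Lot E at value $173, so the others get W − 173 = $226.
Without Varga: best allocation of the remaining 2 bidders over all 3 lots is Kapoor→Lot B ($173), Santos→Lot E ($56), total $229.
VCG payment = (others' best without Varga) − (others' welfare with Varga) = 229 − 226 = $3.

Varga pays $3.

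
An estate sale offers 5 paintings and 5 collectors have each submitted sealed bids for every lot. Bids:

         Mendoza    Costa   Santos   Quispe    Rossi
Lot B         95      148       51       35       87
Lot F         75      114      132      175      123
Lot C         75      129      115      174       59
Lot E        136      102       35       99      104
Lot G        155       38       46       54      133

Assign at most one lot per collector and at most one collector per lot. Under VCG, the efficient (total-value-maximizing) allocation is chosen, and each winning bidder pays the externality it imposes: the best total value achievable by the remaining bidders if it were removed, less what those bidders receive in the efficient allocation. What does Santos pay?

Santos pays $9.

Efficient allocation: Mendoza→Lot E ($136), Costa→Lot B ($148), Santos→Lot F ($132), Quispe→Lot C ($174), Rossi→Lot G ($133); total welfare W = $723.
Santos receives Lot F at value $132, so the others get W − 132 = $591.
Without Santos: best allocation of the remaining 4 bidders over all 5 lots is Mendoza→Lot G ($155), Costa→Lot B ($148), Quispe→Lot C ($174), Rossi→Lot F ($123), total $600.
VCG payment = (others' best without Santos) − (others' welfare with Santos) = 600 − 591 = $9.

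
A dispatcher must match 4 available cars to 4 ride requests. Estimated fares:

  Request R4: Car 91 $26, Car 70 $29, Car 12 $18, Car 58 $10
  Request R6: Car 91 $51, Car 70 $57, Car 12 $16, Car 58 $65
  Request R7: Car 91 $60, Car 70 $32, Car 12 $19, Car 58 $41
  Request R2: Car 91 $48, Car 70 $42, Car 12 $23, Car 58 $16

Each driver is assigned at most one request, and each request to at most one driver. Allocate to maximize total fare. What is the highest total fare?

Optimal: Car 91→Request R7 ($60), Car 70→Request R2 ($42), Car 12→Request R4 ($18), Car 58→Request R6 ($65) — total 60+42+18+65 = $185.
Row-greedy (each driver in turn takes its best remaining request) gives $150, worse by 35.

Max total: $185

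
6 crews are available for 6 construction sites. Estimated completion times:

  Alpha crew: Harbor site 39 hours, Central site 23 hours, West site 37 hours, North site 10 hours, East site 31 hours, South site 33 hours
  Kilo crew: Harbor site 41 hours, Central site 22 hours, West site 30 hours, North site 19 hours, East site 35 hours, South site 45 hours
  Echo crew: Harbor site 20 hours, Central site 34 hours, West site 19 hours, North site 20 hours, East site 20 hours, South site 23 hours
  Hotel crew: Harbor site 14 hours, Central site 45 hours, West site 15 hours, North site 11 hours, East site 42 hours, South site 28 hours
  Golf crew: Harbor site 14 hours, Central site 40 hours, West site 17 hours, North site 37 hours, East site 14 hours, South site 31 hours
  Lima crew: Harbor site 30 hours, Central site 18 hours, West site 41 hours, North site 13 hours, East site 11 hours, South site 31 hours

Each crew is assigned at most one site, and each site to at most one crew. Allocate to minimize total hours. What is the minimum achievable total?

Min total: 95 hours

Optimal: Alpha crew→North site (10 hours), Kilo crew→Central site (22 hours), Echo crew→South site (23 hours), Hotel crew→West site (15 hours), Golf crew→Harbor site (14 hours), Lima crew→East site (11 hours) — total 10+22+23+15+14+11 = 95 hours.
Next-best assignment: Alpha crew→North site, Kilo crew→Central site, Echo crew→South site, Hotel crew→Harbor site, Golf crew→West site, Lima crew→East site = 97 hours.
Swapping Echo crew↔Hotel crew (Echo crew→West site 19 hours, Hotel crew→South site 28 hours) adds 9.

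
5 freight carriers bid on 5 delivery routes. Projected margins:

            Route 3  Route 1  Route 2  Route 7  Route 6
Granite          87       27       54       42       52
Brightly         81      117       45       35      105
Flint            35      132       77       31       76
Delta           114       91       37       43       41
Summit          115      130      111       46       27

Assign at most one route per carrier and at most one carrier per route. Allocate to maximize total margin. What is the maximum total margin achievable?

Max total: $504k

Optimal: Granite→Route 7 ($42k), Brightly→Route 6 ($105k), Flint→Route 1 ($132k), Delta→Route 3 ($114k), Summit→Route 2 ($111k) — total 42+105+132+114+111 = $504k.
Row-greedy (each carrier in turn takes its best remaining route) gives $351k, worse by 153.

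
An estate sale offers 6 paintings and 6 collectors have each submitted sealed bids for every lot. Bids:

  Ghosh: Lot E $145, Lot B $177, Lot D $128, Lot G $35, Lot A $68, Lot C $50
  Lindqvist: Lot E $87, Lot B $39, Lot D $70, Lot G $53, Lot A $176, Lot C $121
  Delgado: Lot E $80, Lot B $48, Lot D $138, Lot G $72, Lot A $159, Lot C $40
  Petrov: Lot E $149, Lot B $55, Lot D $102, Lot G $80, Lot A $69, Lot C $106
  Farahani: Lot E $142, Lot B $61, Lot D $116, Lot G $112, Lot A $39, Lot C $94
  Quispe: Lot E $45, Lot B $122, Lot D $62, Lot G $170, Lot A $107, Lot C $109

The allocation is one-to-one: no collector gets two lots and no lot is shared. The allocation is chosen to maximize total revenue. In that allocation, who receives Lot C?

Petrov receives Lot C.

Optimal: Ghosh→Lot B ($177), Lindqvist→Lot A ($176), Delgado→Lot D ($138), Petrov→Lot C ($106), Farahani→Lot E ($142), Quispe→Lot G ($170) — total 177+176+138+106+142+170 = $909.
Max-entry greedy (repeatedly take the single best remaining cell) gives $904, worse by 5.
Checked against all permutations: $909 is optimal.
Petrov's own top lot is Lot E ($149), but forcing Petrov→Lot E and reassigning the rest optimally gives only $904 — worse by 5.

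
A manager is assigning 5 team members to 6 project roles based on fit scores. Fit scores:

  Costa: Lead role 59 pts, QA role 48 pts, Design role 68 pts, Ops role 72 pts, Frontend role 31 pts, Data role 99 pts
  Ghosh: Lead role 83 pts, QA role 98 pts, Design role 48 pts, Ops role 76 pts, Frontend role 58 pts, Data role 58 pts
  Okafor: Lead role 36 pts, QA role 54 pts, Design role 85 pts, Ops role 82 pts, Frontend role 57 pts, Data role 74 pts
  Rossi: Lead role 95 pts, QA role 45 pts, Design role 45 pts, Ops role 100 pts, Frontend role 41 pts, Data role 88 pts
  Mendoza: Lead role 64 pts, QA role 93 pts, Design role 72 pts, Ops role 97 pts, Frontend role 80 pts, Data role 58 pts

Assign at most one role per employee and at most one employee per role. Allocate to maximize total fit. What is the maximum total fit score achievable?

Max total: 474 pts

This is the linear assignment problem.
Optimal: Costa→Data role (99 pts), Ghosh→QA role (98 pts), Okafor→Design role (85 pts), Rossi→Lead role (95 pts), Mendoza→Ops role (97 pts) — total 99+98+85+95+97 = 474 pts.
Checked against all permutations: 474 pts is optimal.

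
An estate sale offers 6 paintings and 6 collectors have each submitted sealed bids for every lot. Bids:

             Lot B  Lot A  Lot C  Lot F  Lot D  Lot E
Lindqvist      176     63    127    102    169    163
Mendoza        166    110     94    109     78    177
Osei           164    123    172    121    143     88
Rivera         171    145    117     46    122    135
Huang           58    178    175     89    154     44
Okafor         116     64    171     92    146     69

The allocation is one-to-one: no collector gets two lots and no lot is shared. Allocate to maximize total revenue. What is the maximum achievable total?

Optimal: Lindqvist→Lot D ($169), Mendoza→Lot E ($177), Osei→Lot F ($121), Rivera→Lot B ($171), Huang→Lot A ($178), Okafor→Lot C ($171) — total 169+177+121+171+178+171 = $987.
Column-greedy (each lot in turn goes to its best remaining collector) gives $916, worse by 71.
Next-best assignment: Lindqvist→Lot D, Mendoza→Lot E, Osei→Lot C, Rivera→Lot B, Huang→Lot A, Okafor→Lot F = $959.
Swapping Osei↔Huang (Osei→Lot A $123, Huang→Lot F $89) loses 87.
Every other assignment is strictly worse.

Maximum total: $987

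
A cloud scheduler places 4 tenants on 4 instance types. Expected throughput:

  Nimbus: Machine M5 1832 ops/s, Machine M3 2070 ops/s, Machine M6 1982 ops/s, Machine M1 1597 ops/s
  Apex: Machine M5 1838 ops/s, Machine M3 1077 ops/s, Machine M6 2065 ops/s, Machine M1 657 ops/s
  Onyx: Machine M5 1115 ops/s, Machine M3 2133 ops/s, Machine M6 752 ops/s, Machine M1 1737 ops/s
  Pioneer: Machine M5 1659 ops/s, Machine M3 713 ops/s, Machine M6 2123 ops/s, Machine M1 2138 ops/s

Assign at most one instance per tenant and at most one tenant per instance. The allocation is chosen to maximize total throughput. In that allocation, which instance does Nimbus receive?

Optimal: Nimbus→Machine M5 (1832 ops/s), Apex→Machine M6 (2065 ops/s), Onyx→Machine M3 (2133 ops/s), Pioneer→Machine M1 (2138 ops/s) — total 1832+2065+2133+2138 = 8168 ops/s.
Nimbus's own top instance is Machine M3 (2070 ops/s), but forcing Nimbus→Machine M3 and reassigning the rest optimally gives only 7768 ops/s — worse by 400.

Nimbus receives Machine M5.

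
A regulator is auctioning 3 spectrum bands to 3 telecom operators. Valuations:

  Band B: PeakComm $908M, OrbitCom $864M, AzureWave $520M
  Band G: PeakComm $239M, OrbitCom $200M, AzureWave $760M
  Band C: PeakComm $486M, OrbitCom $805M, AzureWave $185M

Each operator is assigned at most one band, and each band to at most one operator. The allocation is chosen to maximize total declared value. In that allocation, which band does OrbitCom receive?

Optimal: PeakComm→Band B ($908M), OrbitCom→Band C ($805M), AzureWave→Band G ($760M) — total 908+805+760 = $2473M.
No other one-to-one assignment exceeds $2473M.
OrbitCom's own top band is Band B ($864M), but forcing OrbitCom→Band B and reassigning the rest optimally gives only $2110M — worse by 363.

OrbitCom receives Band C.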